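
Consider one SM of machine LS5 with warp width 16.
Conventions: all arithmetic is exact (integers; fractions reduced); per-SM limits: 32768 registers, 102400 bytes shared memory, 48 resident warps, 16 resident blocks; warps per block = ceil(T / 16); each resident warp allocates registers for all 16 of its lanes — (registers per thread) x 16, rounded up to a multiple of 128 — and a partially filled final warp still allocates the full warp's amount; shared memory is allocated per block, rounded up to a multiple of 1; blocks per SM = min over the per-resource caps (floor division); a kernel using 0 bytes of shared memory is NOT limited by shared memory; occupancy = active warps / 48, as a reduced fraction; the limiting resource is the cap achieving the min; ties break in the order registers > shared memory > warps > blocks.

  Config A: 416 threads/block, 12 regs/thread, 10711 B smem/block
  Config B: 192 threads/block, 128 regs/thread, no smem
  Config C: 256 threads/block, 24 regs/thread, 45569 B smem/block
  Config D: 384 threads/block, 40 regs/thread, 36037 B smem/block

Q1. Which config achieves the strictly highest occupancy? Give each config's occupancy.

occupancies: A 13/24, B 1/4, C 2/3, D 1

Answer: D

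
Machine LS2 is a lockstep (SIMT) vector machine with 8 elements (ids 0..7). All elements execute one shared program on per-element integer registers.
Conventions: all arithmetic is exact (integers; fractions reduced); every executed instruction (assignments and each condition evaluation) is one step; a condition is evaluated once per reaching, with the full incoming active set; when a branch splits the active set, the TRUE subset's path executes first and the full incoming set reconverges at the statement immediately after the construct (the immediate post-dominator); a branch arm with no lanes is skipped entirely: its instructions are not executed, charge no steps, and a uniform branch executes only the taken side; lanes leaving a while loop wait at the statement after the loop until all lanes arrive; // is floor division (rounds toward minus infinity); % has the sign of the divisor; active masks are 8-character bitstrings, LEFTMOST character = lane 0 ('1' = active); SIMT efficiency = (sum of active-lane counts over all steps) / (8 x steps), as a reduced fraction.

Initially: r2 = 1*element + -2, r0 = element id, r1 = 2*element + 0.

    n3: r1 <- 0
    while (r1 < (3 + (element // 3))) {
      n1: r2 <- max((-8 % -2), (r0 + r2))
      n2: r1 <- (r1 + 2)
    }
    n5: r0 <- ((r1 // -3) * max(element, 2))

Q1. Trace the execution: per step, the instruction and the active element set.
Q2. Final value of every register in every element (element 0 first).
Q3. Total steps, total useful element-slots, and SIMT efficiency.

step 0: r1 <- 0                      11111111
step 1: eval (r1 < (3 + (element // 3))) 11111111
step 2: r2 <- max((-8 % -2), (r0 + r2)) 11111111
step 3: r1 <- (r1 + 2)               11111111
step 4: eval (r1 < (3 + (element // 3))) 11111111
step 5: r2 <- max((-8 % -2), (r0 + r2)) 11111111
step 6: r1 <- (r1 + 2)               11111111
step 7: eval (r1 < (3 + (element // 3))) 11111111
step 8: r2 <- max((-8 % -2), (r0 + r2)) 00000011
step 9: r1 <- (r1 + 2)               00000011
step 10: eval (r1 < (3 + (element // 3))) 00000011
step 11: r0 <- ((r1 // -3) * max(element, 2)) 11111111

Answer: 12 steps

r2: 0,1,4,7,10,13,22,26
r0: -4,-4,-4,-6,-8,-10,-12,-14
r1: 4,4,4,4,4,4,6,6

steps = 12; useful = 78; efficiency = 78/96 = 13/16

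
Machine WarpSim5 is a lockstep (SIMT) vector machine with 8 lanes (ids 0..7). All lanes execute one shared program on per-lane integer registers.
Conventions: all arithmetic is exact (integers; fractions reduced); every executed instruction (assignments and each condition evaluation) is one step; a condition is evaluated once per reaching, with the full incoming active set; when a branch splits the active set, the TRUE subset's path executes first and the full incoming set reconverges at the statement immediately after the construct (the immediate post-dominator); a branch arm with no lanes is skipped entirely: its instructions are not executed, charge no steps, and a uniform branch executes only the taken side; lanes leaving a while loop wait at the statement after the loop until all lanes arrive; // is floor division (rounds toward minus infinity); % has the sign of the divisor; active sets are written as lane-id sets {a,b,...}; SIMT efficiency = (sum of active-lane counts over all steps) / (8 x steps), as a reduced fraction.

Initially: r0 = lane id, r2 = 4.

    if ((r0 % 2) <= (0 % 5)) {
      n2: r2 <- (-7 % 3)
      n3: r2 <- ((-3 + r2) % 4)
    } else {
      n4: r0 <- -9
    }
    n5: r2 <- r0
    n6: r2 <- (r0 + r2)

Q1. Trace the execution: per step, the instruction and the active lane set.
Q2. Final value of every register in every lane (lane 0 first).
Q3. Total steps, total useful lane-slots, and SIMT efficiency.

step 0: eval ((r0 % 2) <= (0 % 5))   {0,1,2,3,4,5,6,7}
step 1: r2 <- (-7 % 3)               {0,2,4,6}
step 2: r2 <- ((-3 + r2) % 4)        {0,2,4,6}
step 3: r0 <- -9                     {1,3,5,7}
step 4: r2 <- r0                     {0,1,2,3,4,5,6,7}
step 5: r2 <- (r0 + r2)              {0,1,2,3,4,5,6,7}

Answer: 6 steps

r0: 0,-9,2,-9,4,-9,6,-9
r2: 0,-18,4,-18,8,-18,12,-18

steps = 6; useful = 36; efficiency = 36/48 = 3/4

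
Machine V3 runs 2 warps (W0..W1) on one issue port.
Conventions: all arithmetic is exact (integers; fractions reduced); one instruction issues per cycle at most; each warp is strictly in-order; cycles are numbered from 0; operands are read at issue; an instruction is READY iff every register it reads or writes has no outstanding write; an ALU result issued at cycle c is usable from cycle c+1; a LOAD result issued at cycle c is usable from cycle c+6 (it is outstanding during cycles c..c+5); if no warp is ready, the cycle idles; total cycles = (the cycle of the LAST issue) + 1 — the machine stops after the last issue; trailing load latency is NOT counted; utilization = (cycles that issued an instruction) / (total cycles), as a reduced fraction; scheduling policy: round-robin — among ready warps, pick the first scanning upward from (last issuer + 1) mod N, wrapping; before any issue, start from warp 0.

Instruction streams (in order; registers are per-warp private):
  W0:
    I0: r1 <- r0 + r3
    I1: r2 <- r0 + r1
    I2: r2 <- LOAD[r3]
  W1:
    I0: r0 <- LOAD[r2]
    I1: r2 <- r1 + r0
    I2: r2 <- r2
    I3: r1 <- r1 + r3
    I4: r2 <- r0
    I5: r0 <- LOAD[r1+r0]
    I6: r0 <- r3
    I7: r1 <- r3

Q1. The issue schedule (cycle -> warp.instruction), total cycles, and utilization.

cycle 0: W0.I0
cycle 1: W1.I0
cycle 2: W0.I1
cycle 3: W0.I2
cycle 4: idle
cycle 5: idle
cycle 6: idle
cycle 7: W1.I1
cycle 8: W1.I2
cycle 9: W1.I3
cycle 10: W1.I4
cycle 11: W1.I5
cycle 12: idle
cycle 13: idle
cycle 14: idle
cycle 15: idle
cycle 16: idle
cycle 17: W1.I6
cycle 18: W1.I7

Answer: 19 cycles, utilization 11/19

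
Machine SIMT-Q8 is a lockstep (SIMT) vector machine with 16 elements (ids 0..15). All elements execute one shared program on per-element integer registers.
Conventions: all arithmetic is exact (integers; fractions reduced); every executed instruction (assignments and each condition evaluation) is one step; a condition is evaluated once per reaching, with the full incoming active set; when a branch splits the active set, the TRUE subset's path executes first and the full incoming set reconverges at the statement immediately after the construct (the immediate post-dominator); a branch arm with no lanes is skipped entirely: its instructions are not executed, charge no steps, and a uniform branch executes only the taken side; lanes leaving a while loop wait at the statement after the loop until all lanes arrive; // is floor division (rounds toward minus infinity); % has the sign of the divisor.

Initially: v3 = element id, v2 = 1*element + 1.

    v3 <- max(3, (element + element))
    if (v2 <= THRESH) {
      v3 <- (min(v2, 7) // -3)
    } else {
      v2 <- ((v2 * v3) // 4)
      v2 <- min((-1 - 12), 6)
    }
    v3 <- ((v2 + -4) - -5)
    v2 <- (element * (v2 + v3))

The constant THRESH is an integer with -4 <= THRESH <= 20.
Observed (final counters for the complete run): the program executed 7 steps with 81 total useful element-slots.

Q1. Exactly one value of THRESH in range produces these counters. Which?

Answer: THRESH = 15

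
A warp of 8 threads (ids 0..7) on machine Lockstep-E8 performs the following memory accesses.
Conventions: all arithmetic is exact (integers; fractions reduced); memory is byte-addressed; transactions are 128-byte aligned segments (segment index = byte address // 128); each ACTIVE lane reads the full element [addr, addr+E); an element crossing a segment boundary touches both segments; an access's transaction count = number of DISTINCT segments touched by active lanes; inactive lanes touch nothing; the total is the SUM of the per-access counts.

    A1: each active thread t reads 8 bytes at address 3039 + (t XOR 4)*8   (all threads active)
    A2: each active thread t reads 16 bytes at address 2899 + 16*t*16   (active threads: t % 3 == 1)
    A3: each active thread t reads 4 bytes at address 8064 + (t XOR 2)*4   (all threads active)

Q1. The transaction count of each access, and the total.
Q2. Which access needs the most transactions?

A1: 2 transactions
A2: 3 transactions
A3: 1 transaction

Answer: 2,3,1; total 6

Answer: A2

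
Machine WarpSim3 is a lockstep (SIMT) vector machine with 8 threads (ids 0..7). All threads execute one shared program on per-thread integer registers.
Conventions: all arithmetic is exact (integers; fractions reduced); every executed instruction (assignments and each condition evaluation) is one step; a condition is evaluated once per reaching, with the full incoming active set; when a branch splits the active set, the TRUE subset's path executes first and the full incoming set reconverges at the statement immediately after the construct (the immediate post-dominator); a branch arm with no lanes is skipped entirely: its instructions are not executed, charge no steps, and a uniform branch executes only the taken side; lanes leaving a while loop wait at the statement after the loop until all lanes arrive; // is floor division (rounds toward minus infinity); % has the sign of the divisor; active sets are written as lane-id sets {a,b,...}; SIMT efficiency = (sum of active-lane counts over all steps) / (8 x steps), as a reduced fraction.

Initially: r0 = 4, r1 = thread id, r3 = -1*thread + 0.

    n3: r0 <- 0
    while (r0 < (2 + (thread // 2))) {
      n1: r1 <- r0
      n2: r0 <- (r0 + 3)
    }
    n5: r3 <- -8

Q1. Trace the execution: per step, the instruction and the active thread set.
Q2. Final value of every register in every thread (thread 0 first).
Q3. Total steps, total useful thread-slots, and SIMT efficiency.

step 0: r0 <- 0                      {0,1,2,3,4,5,6,7}
step 1: eval (r0 < (2 + (thread // 2))) {0,1,2,3,4,5,6,7}
step 2: r1 <- r0                     {0,1,2,3,4,5,6,7}
step 3: r0 <- (r0 + 3)               {0,1,2,3,4,5,6,7}
step 4: eval (r0 < (2 + (thread // 2))) {0,1,2,3,4,5,6,7}
step 5: r1 <- r0                     {4,5,6,7}
step 6: r0 <- (r0 + 3)               {4,5,6,7}
step 7: eval (r0 < (2 + (thread // 2))) {4,5,6,7}
step 8: r3 <- -8                     {0,1,2,3,4,5,6,7}

Answer: 9 steps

r0: 3,3,3,3,6,6,6,6
r1: 0,0,0,0,3,3,3,3
r3: -8,-8,-8,-8,-8,-8,-8,-8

steps = 9; useful = 60; efficiency = 60/72 = 5/6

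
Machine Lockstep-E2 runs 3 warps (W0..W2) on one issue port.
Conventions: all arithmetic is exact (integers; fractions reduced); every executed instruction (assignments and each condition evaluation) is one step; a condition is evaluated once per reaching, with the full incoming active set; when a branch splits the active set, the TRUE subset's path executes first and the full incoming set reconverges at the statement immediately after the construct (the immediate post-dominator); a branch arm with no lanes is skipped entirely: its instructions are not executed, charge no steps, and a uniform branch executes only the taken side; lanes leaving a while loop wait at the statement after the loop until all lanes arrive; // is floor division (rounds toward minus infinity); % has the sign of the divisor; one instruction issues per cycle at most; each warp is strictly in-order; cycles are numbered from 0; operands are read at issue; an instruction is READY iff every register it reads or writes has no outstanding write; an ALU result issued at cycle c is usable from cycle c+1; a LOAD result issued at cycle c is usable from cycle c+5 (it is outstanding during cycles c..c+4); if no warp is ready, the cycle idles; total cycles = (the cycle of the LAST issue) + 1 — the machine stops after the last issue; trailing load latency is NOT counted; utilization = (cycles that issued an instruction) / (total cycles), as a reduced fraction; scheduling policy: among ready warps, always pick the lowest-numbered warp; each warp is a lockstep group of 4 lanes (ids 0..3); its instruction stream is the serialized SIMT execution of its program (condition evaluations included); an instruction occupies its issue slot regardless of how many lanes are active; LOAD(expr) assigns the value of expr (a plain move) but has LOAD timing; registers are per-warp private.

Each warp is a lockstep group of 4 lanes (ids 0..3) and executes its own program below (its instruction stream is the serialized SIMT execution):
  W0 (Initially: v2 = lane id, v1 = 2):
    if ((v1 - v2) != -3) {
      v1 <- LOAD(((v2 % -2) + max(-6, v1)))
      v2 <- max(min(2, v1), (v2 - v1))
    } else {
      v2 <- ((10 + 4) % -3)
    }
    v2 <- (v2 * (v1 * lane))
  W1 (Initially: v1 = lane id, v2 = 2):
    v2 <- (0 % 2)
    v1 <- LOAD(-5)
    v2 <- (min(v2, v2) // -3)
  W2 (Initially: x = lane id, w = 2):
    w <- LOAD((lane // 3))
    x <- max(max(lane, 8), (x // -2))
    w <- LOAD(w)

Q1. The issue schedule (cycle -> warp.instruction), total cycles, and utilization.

cycle 0: W0.I0
cycle 1: W0.I1
cycle 2: W1.I0
cycle 3: W1.I1
cycle 4: W1.I2
cycle 5: W2.I0
cycle 6: W0.I2
cycle 7: W0.I3
cycle 8: W2.I1
cycle 9: idle
cycle 10: W2.I2

Answer: 11 cycles, utilization 10/11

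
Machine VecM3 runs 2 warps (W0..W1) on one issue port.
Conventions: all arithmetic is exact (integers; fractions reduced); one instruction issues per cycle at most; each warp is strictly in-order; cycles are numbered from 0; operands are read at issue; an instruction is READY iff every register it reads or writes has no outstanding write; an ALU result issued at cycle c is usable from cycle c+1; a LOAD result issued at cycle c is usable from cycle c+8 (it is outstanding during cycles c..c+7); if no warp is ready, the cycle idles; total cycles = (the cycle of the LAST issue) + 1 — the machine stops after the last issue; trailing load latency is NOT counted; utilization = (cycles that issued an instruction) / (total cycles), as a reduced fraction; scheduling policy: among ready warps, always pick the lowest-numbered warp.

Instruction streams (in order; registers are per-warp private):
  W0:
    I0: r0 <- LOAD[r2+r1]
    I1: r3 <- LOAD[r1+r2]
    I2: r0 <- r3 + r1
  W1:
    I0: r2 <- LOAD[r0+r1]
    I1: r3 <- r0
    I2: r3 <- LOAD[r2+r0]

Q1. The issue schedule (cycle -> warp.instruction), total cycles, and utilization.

cycle 0: W0.I0
cycle 1: W0.I1
cycle 2: W1.I0
cycle 3: W1.I1
cycle 4: idle
cycle 5: idle
cycle 6: idle
cycle 7: idle
cycle 8: idle
cycle 9: W0.I2
cycle 10: W1.I2

Answer: 11 cycles, utilization 6/11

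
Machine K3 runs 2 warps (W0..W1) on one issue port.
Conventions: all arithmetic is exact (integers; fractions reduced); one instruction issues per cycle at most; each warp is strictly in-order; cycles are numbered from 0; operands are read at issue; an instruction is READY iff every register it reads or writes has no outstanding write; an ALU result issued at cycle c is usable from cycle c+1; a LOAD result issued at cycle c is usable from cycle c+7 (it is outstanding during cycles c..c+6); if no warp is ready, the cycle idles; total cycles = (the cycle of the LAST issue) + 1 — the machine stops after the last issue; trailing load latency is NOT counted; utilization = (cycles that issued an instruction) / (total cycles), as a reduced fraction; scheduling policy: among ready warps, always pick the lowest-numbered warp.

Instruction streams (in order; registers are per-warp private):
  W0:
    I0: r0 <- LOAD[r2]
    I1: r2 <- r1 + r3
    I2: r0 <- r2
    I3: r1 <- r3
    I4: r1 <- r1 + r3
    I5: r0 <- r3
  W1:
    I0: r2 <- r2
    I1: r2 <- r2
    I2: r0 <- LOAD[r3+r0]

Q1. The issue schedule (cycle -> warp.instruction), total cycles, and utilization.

cycle 0: W0.I0
cycle 1: W0.I1
cycle 2: W1.I0
cycle 3: W1.I1
cycle 4: W1.I2
cycle 5: idle
cycle 6: idle
cycle 7: W0.I2
cycle 8: W0.I3
cycle 9: W0.I4
cycle 10: W0.I5

Answer: 11 cycles, utilization 9/11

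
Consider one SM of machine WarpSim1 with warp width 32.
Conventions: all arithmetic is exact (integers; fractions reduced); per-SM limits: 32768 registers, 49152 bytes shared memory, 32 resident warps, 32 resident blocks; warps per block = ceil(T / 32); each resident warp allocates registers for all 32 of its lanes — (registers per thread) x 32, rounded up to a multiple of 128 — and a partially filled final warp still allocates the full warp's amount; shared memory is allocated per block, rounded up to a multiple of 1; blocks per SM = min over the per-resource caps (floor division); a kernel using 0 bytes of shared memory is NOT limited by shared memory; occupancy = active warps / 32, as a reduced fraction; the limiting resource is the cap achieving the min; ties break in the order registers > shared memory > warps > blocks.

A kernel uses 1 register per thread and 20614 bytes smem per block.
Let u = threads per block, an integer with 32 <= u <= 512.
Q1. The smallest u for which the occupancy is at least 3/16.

Answer: u = 65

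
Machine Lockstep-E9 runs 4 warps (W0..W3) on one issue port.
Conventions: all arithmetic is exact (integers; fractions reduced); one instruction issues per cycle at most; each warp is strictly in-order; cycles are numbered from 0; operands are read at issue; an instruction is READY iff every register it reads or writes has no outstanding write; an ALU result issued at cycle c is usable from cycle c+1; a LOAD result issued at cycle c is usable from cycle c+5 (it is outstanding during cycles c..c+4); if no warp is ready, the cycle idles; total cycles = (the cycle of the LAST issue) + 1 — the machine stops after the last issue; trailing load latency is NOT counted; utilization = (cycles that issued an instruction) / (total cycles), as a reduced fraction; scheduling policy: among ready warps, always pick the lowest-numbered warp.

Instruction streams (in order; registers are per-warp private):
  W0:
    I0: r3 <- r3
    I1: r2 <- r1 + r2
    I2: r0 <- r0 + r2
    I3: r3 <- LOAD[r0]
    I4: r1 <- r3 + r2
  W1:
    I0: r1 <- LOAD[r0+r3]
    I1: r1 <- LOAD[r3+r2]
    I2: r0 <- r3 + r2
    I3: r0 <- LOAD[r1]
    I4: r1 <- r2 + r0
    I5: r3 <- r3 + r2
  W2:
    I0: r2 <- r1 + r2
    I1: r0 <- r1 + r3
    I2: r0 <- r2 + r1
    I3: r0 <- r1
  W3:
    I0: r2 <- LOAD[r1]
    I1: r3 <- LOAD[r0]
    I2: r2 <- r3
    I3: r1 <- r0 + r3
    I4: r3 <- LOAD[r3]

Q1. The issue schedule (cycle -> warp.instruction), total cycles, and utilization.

cycle 0: W0.I0
cycle 1: W0.I1
cycle 2: W0.I2
cycle 3: W0.I3
cycle 4: W1.I0
cycle 5: W2.I0
cycle 6: W2.I1
cycle 7: W2.I2
cycle 8: W0.I4
cycle 9: W1.I1
cycle 10: W1.I2
cycle 11: W2.I3
cycle 12: W3.I0
cycle 13: W3.I1
cycle 14: W1.I3
cycle 15: idle
cycle 16: idle
cycle 17: idle
cycle 18: W3.I2
cycle 19: W1.I4
cycle 20: W1.I5
cycle 21: W3.I3
cycle 22: W3.I4

Answer: 23 cycles, utilization 20/23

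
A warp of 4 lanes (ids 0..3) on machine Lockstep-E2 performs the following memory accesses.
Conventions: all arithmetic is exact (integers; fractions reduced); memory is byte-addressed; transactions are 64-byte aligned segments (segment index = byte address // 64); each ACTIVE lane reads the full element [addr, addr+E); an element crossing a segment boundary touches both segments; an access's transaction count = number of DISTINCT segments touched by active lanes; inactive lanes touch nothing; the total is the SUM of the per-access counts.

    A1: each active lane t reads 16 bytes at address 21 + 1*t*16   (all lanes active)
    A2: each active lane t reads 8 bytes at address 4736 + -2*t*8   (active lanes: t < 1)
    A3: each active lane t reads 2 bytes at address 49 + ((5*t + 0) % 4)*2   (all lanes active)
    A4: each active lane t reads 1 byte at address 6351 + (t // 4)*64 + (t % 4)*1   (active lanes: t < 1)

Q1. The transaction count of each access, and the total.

A1: 2 transactions
A2: 1 transaction
A3: 1 transaction
A4: 1 transaction

Answer: 2,1,1,1; total 5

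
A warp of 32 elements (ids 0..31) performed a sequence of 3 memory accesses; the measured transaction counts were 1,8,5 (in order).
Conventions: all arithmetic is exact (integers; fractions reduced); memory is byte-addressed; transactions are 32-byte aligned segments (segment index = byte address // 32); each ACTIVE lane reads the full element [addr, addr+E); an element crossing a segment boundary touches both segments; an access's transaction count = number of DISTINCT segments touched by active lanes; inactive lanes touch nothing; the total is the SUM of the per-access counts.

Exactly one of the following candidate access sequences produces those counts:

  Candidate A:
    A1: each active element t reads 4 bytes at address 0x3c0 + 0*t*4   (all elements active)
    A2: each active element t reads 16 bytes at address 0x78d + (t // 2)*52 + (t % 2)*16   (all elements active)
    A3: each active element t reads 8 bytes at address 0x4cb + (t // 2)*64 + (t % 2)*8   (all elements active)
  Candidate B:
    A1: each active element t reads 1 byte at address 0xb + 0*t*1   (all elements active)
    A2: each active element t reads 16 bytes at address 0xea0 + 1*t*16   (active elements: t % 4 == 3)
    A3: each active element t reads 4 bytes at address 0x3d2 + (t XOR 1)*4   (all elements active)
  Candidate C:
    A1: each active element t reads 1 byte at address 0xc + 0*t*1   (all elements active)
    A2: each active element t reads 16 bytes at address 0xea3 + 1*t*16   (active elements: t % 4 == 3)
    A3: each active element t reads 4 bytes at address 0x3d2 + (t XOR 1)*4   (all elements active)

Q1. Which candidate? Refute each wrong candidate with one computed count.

A: A2 gives 26 transactions, not 8
C: A2 gives 16 transactions, not 8
B: all counts match (1,8,5)

Answer: B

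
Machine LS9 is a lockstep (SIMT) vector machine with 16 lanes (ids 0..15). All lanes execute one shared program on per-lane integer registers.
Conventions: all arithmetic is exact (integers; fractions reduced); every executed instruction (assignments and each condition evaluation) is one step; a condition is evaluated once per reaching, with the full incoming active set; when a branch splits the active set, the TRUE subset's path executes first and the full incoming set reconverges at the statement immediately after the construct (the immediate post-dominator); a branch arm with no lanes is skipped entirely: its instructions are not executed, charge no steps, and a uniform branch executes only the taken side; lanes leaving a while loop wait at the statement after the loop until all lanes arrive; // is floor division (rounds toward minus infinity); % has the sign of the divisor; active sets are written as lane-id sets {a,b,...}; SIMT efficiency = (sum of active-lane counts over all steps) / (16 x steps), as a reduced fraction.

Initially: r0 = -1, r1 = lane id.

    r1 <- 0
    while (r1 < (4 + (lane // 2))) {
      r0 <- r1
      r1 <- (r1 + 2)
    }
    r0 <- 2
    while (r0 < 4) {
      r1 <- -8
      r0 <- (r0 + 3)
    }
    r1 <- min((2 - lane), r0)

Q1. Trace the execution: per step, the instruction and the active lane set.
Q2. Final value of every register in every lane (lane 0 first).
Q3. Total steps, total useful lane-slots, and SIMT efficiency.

step 0: r1 <- 0                      {0,1,2,3,4,5,6,7,8,9,10,11,12,13,14,15}
step 1: eval (r1 < (4 + (lane // 2))) {0,1,2,3,4,5,6,7,8,9,10,11,12,13,14,15}
step 2: r0 <- r1                     {0,1,2,3,4,5,6,7,8,9,10,11,12,13,14,15}
step 3: r1 <- (r1 + 2)               {0,1,2,3,4,5,6,7,8,9,10,11,12,13,14,15}
step 4: eval (r1 < (4 + (lane // 2))) {0,1,2,3,4,5,6,7,8,9,10,11,12,13,14,15}
step 5: r0 <- r1                     {0,1,2,3,4,5,6,7,8,9,10,11,12,13,14,15}
step 6: r1 <- (r1 + 2)               {0,1,2,3,4,5,6,7,8,9,10,11,12,13,14,15}
step 7: eval (r1 < (4 + (lane // 2))) {0,1,2,3,4,5,6,7,8,9,10,11,12,13,14,15}
step 8: r0 <- r1                     {2,3,4,5,6,7,8,9,10,11,12,13,14,15}
step 9: r1 <- (r1 + 2)               {2,3,4,5,6,7,8,9,10,11,12,13,14,15}
step 10: eval (r1 < (4 + (lane // 2))) {2,3,4,5,6,7,8,9,10,11,12,13,14,15}
step 11: r0 <- r1                     {6,7,8,9,10,11,12,13,14,15}
step 12: r1 <- (r1 + 2)               {6,7,8,9,10,11,12,13,14,15}
step 13: eval (r1 < (4 + (lane // 2))) {6,7,8,9,10,11,12,13,14,15}
step 14: r0 <- r1                     {10,11,12,13,14,15}
step 15: r1 <- (r1 + 2)               {10,11,12,13,14,15}
step 16: eval (r1 < (4 + (lane // 2))) {10,11,12,13,14,15}
step 17: r0 <- r1                     {14,15}
step 18: r1 <- (r1 + 2)               {14,15}
step 19: eval (r1 < (4 + (lane // 2))) {14,15}
step 20: r0 <- 2                      {0,1,2,3,4,5,6,7,8,9,10,11,12,13,14,15}
step 21: eval (r0 < 4)                {0,1,2,3,4,5,6,7,8,9,10,11,12,13,14,15}
step 22: r1 <- -8                     {0,1,2,3,4,5,6,7,8,9,10,11,12,13,14,15}
step 23: r0 <- (r0 + 3)               {0,1,2,3,4,5,6,7,8,9,10,11,12,13,14,15}
step 24: eval (r0 < 4)                {0,1,2,3,4,5,6,7,8,9,10,11,12,13,14,15}
step 25: r1 <- min((2 - lane), r0)    {0,1,2,3,4,5,6,7,8,9,10,11,12,13,14,15}

Answer: 26 steps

r0: 5,5,5,5,5,5,5,5,5,5,5,5,5,5,5,5
r1: 2,1,0,-1,-2,-3,-4,-5,-6,-7,-8,-9,-10,-11,-12,-13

steps = 26; useful = 320; efficiency = 320/416 = 10/13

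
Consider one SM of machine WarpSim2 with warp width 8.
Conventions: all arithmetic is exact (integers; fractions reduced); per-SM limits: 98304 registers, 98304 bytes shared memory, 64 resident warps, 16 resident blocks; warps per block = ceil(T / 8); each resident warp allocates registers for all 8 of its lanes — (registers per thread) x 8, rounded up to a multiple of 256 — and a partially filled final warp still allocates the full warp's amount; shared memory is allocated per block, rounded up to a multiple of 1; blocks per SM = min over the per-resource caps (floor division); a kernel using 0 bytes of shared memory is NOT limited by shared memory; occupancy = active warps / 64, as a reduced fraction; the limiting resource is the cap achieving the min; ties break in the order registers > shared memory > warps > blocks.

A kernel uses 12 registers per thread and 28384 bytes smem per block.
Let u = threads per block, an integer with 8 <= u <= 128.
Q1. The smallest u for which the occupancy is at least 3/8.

Answer: u = 57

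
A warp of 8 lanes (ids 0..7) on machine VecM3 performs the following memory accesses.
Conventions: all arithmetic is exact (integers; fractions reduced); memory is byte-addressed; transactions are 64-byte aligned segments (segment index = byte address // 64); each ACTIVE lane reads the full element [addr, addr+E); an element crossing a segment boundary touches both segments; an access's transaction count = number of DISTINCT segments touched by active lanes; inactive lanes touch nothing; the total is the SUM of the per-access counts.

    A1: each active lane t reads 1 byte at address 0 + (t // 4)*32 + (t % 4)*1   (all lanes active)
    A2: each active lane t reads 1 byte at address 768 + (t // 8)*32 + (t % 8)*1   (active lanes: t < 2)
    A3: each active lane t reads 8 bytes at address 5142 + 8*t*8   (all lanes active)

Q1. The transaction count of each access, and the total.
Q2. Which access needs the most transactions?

A1: 1 transaction
A2: 1 transaction
A3: 8 transactions

Answer: 1,1,8; total 10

Answer: A3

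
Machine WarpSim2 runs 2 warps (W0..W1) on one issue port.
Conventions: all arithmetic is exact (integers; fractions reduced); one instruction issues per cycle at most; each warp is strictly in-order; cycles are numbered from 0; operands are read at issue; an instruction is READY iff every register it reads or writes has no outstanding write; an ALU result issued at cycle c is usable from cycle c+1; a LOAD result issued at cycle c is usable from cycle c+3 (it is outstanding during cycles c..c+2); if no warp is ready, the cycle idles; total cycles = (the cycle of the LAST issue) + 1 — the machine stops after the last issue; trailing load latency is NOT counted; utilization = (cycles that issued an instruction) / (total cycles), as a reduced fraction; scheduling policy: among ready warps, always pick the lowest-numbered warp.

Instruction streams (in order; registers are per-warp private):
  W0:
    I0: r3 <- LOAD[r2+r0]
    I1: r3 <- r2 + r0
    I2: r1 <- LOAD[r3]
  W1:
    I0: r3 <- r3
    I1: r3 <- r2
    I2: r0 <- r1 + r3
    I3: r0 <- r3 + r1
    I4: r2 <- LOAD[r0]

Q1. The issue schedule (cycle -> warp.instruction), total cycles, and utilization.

cycle 0: W0.I0
cycle 1: W1.I0
cycle 2: W1.I1
cycle 3: W0.I1
cycle 4: W0.I2
cycle 5: W1.I2
cycle 6: W1.I3
cycle 7: W1.I4

Answer: 8 cycles, utilization 1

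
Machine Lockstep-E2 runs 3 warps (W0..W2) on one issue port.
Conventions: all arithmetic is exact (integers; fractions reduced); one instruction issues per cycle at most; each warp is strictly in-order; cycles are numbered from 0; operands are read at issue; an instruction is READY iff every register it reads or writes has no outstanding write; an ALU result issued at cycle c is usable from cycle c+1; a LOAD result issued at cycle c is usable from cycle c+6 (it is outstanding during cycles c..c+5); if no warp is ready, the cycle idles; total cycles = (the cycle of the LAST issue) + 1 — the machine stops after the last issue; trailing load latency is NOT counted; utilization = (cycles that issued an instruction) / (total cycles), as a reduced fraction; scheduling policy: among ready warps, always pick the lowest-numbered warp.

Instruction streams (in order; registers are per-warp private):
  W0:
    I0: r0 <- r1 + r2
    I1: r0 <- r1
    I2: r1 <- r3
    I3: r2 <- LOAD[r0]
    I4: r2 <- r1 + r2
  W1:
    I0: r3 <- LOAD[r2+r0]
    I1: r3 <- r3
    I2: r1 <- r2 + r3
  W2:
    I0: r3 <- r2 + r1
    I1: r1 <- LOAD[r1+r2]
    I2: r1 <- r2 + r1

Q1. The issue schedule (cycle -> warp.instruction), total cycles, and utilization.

cycle 0: W0.I0
cycle 1: W0.I1
cycle 2: W0.I2
cycle 3: W0.I3
cycle 4: W1.I0
cycle 5: W2.I0
cycle 6: W2.I1
cycle 7: idle
cycle 8: idle
cycle 9: W0.I4
cycle 10: W1.I1
cycle 11: W1.I2
cycle 12: W2.I2

Answer: 13 cycles, utilization 11/13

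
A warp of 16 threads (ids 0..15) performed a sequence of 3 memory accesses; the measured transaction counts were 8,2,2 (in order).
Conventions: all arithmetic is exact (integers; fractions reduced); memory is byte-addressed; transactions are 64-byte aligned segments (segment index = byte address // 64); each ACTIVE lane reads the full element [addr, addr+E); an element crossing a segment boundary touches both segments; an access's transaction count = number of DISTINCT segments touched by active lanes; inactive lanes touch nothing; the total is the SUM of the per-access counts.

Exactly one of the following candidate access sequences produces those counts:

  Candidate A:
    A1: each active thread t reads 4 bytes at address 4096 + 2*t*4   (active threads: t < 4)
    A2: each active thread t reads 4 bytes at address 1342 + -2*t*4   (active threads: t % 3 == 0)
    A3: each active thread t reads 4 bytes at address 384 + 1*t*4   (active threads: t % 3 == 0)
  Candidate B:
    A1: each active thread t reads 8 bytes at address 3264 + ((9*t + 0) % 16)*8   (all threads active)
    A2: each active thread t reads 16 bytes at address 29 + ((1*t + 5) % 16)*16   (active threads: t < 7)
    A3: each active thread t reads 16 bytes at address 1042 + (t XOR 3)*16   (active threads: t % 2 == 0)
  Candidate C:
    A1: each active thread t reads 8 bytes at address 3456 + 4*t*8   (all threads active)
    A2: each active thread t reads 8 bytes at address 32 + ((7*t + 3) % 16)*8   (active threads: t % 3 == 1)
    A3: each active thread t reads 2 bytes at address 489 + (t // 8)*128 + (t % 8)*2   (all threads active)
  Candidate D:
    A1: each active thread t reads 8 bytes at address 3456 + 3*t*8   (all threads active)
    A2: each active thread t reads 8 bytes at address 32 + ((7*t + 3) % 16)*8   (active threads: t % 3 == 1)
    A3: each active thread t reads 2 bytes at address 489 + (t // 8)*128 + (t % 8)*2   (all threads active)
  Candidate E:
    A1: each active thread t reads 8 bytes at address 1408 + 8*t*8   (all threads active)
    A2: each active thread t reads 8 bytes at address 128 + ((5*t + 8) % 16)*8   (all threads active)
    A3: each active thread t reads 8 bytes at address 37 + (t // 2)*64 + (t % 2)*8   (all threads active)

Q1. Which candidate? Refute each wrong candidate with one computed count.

A: A1 gives 1 transaction, not 8
B: A1 gives 2 transactions, not 8
D: A1 gives 6 transactions, not 8
E: A1 gives 16 transactions, not 8
C: all counts match (8,2,2)

Answer: C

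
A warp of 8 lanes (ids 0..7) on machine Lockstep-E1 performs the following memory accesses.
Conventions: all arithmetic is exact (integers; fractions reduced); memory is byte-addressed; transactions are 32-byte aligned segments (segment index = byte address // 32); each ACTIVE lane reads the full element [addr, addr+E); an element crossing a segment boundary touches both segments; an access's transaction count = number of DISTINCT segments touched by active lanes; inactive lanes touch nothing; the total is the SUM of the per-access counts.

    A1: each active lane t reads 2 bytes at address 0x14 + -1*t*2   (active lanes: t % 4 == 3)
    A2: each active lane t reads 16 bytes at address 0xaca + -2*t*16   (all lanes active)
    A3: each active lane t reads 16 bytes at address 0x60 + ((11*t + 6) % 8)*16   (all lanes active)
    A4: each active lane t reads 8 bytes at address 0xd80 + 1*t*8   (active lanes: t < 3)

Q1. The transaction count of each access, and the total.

A1: 1 transaction
A2: 8 transactions
A3: 4 transactions
A4: 1 transaction

Answer: 1,8,4,1; total 14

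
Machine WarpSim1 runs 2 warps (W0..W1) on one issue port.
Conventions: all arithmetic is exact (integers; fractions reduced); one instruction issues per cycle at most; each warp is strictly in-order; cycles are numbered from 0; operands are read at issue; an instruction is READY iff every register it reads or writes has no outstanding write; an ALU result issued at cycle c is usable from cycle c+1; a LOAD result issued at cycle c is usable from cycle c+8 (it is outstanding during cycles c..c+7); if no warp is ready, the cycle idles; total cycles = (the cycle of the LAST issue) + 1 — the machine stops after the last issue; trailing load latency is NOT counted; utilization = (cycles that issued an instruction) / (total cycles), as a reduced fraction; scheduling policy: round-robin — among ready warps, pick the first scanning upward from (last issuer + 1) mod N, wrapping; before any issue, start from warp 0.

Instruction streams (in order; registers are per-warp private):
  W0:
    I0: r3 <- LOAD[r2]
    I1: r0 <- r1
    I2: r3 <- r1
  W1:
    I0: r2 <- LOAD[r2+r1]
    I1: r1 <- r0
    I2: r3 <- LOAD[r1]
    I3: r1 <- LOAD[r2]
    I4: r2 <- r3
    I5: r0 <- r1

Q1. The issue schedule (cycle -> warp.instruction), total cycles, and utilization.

cycle 0: W0.I0
cycle 1: W1.I0
cycle 2: W0.I1
cycle 3: W1.I1
cycle 4: W1.I2
cycle 5: idle
cycle 6: idle
cycle 7: idle
cycle 8: W0.I2
cycle 9: W1.I3
cycle 10: idle
cycle 11: idle
cycle 12: W1.I4
cycle 13: idle
cycle 14: idle
cycle 15: idle
cycle 16: idle
cycle 17: W1.I5

Answer: 18 cycles, utilization 1/2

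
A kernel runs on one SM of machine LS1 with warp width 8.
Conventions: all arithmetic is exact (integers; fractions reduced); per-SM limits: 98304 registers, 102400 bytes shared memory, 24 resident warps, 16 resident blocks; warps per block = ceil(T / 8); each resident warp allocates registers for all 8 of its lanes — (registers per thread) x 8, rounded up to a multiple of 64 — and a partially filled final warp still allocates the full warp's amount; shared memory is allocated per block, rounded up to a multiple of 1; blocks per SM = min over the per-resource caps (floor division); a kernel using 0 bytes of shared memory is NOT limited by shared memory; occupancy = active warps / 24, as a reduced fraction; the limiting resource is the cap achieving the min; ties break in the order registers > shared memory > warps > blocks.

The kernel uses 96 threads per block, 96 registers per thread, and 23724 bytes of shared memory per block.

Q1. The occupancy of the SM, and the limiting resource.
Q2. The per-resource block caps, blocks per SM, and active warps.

Answer: occupancy 1, limited by warps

registers: 10 blocks
shared memory: 4 blocks
warps: 2 blocks
blocks: 16 blocks

Answer: 2 blocks, 24 active warps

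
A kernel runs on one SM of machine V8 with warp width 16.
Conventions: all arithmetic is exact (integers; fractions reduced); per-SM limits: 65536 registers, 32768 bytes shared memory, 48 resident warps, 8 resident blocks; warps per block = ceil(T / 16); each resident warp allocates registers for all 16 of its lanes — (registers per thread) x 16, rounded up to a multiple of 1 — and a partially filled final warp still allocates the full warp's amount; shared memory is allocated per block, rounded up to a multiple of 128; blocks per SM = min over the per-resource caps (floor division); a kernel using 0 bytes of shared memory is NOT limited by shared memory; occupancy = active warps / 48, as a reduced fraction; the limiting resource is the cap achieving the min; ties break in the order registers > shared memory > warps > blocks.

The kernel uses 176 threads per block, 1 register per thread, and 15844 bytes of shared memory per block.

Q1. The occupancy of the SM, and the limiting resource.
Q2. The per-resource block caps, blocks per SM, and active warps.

Answer: occupancy 11/24, limited by shared memory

registers: 372 blocks
shared memory: 2 blocks
warps: 4 blocks
blocks: 8 blocks

Answer: 2 blocks, 22 active warps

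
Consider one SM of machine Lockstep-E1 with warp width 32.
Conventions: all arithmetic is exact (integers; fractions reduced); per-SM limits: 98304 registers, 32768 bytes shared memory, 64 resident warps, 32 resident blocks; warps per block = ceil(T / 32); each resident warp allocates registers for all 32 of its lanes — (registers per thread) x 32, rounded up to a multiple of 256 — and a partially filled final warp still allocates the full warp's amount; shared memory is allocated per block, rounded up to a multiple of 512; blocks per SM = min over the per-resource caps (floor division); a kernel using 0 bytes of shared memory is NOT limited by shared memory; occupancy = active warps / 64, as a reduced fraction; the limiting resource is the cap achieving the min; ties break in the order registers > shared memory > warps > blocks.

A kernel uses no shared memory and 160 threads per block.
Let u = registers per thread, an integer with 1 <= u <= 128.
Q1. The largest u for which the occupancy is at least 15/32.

Answer: u = 96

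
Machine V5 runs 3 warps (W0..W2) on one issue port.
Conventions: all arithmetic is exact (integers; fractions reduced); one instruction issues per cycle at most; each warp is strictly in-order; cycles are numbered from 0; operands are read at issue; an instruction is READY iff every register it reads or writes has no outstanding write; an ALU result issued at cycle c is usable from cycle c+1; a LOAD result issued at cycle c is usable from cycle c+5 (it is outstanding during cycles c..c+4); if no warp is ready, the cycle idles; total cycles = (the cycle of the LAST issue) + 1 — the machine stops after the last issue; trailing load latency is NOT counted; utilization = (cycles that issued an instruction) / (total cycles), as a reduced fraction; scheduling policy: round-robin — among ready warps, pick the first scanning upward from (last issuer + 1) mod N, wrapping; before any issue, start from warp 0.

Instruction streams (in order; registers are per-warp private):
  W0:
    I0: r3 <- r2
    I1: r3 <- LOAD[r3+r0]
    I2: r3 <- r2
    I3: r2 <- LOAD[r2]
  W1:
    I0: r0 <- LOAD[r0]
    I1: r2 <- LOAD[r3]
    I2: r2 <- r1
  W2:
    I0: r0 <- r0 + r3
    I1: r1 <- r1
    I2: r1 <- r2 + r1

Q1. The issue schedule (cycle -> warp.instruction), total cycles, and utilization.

cycle 0: W0.I0
cycle 1: W1.I0
cycle 2: W2.I0
cycle 3: W0.I1
cycle 4: W1.I1
cycle 5: W2.I1
cycle 6: W2.I2
cycle 7: idle
cycle 8: W0.I2
cycle 9: W1.I2
cycle 10: W0.I3

Answer: 11 cycles, utilization 10/11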